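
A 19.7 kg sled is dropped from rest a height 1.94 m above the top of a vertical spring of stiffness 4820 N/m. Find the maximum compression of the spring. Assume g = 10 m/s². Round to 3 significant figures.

x = 0.441 m

Measuring PE from the top of the relaxed spring, at max compression the sled has dropped H + x with zero KE, so:
mg(H + x) = ½kx²
½(4820)x² − (19.7)(10)x − (19.7)(10)(1.94) = 0
2410x² − 197.0x − 382.2 = 0
x = [197.0 + √(38809 + 3.6842e+06)]/(2 × 2410) = 0.4412 m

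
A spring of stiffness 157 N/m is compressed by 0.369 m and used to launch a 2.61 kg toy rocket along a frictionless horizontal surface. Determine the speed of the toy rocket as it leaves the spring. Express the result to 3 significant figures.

v = 2.86 m/s

Spring PE converts entirely to kinetic energy: ½kx² = ½mv²
v = x√(k/m) = 0.369 × √(157/2.61) = 2.862 m/s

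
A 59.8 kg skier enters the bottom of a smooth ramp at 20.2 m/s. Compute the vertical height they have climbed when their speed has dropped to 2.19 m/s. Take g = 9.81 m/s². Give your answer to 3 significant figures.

Conservation of energy: ½mv₁² = ½mv₂² + mgh
h = (v₁² − v₂²)/(2g) = (20.2² − 2.19²)/(2 × 9.81) = 20.55 m

h = 20.6 m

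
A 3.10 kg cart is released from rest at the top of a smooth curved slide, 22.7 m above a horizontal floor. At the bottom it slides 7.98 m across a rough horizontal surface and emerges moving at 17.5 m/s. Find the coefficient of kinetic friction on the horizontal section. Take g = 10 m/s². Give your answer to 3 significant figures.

Applying the work–energy principle:
mgh = ½mv² + μ_k m g d
mgh = 703.70 J; ½mv² = 474.69 J
W_f = 703.70 − 474.69 = 229.0 J
μ_k = W_f/(mg·d) = 229.0/(31.00 × 7.98) = 0.9258

μ_k = 0.926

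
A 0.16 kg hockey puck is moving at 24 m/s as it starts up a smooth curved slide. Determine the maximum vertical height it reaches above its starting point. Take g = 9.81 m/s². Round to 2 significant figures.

h = 29 m

Setting KE at the bottom equal to PE gained: ½mv² = mgh
h = v²/(2g) = 24²/(2 × 9.81) = 29.36 m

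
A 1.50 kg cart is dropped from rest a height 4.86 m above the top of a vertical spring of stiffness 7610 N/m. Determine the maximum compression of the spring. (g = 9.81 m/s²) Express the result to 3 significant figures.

x = 0.139 m

Let x be the compression. The total drop is H + x, and the cart is instantaneously at rest at max compression, so energy conservation gives:
mg(H + x) = ½kx²
½(7610)x² − (1.50)(9.81)x − (1.50)(9.81)(4.86) = 0
3805x² − 14.71x − 71.51 = 0
x = [14.71 + √(216.5 + 1.0885e+06)]/(2 × 3805) = 0.1390 m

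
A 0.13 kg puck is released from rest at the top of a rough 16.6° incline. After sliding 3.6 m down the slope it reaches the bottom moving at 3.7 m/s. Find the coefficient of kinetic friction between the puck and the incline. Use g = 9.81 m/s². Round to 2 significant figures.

Energy balance down the incline: mg L sinθ − ½mv² = μ_k (mg cosθ) L
mgL sinθ = 1.3116 J; ½mv² = 0.88985 J
W_f = 1.3116 − 0.88985 = 0.4218 J
μ_k = W_f/(mg cosθ · L) = 0.4218/(1.222 × 3.6) = 0.09586

μ_k = 0.096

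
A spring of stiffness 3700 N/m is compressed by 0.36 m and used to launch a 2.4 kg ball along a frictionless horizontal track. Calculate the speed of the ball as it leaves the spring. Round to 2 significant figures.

Conservation of energy: ½kx² = ½mv²
v = x√(k/m) = 0.36 × √(3700/2.4) = 14.14 m/s

v = 14 m/s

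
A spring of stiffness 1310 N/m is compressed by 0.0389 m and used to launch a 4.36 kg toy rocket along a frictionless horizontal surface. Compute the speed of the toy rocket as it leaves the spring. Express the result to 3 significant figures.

The toy rocket leaves the spring when the spring is at natural length, so ½kx² = ½mv²
v = x√(k/m) = 0.0389 × √(1310/4.36) = 0.6743 m/s

v = 0.674 m/s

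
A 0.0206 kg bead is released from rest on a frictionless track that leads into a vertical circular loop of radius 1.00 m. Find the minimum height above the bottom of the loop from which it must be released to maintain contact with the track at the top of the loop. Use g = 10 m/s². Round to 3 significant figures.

h = 2.50 m

At the top, for minimum speed gravity alone supplies the centripetal force: mg = mv_top²/r ⇒ v_top² = gr = 10.00 m²/s²
Energy conservation from release height h to the top (height 2r): mgh = ½mv_top² + mg(2r)
h = v_top²/(2g) + 2r = r/2 + 2r = 5r/2 = 2.500 m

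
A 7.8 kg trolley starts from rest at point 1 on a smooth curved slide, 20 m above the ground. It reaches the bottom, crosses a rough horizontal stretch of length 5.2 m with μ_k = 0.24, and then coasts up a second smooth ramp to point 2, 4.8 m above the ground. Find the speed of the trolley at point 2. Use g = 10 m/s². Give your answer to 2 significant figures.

v = 17 m/s

Energy at 1: mgh₁ = (7.8)(10)(20) = 1560.0 J
Friction loss: W_f = μ_k mg d = 97.34 J
At 2: ½mv² + mgh₂ = mgh₁ − W_f
½mv² = 1560.0 − 97.34 − 374.40 = 1088.3 J
v = √(2 × 1088.3/7.8) = 16.70 m/s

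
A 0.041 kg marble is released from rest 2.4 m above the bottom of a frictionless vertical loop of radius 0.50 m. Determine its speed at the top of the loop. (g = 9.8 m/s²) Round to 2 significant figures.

v = 5.2 m/s

Energy conservation: mgh = ½mv_top² + mg(2r)
v_top² = 2g(h − 2r) = 2(9.8)(2.4 − 1.000) = 27.44
v_top = 5.238 m/s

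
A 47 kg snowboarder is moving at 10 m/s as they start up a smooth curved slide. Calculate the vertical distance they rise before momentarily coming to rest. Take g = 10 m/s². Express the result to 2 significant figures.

Setting KE at the bottom equal to PE gained: ½mv² = mgh
h = v²/(2g) = 10²/(2 × 10) = 5.000 m

h = 5.0 m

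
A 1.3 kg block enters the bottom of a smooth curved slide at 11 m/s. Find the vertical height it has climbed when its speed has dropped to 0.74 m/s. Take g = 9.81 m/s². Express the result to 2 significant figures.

h = 6.1 m

Energy balance between the two points: ½mv₁² = ½mv₂² + mgh
h = (v₁² − v₂²)/(2g) = (11² − 0.74²)/(2 × 9.81) = 6.139 m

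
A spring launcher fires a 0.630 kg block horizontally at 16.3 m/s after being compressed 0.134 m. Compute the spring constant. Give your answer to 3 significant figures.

Spring PE at full compression equals KE at release: ½kx² = ½mv²
k = mv²/x² = (0.630)(16.3)²/(0.134)² = 9322 N/m

k = 9320 N/m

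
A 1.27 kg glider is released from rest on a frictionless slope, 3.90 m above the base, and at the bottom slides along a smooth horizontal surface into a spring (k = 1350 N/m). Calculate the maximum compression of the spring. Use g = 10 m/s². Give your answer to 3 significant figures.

x = 0.271 m

At max compression the glider is momentarily at rest: mgh = ½kx²
x = √(2mgh/k) = √(2 × 1.27 × 10 × 3.90 / 1350) = 0.2709 m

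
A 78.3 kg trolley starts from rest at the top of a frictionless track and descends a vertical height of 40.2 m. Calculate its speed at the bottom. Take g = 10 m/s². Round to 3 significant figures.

Mechanical energy is conserved (no friction): mgh = ½mv²
The mass cancels from both sides.
v = √(2gh) = √(2 × 10 × 40.2) = √804.00 = 28.35 m/s

v = 28.4 m/s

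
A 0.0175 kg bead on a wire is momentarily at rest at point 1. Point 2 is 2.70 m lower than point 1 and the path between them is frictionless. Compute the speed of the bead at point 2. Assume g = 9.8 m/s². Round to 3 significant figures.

Energy conservation between the two points: mgh = ½mv²
v = √(2gh) = √(2 × 9.8 × 2.70) = √52.920 = 7.275 m/s

v = 7.27 m/s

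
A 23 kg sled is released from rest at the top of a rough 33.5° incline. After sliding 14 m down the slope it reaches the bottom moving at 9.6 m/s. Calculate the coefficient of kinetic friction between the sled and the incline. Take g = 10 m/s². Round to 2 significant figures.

mgh = ½mv² + μ_k (mg cosθ) L, with h = L sinθ
mgL sinθ = 1777.2 J; ½mv² = 1059.8 J
W_f = 1777.2 − 1059.8 = 717.4 J
μ_k = W_f/(mg cosθ · L) = 717.4/(191.8 × 14) = 0.2672

μ_k = 0.27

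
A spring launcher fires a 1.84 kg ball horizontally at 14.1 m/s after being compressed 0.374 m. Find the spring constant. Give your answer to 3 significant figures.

k = 2620 N/m

Energy stored in the spring equals the launch KE: ½kx² = ½mv²
k = mv²/x² = (1.84)(14.1)²/(0.374)² = 2615 N/m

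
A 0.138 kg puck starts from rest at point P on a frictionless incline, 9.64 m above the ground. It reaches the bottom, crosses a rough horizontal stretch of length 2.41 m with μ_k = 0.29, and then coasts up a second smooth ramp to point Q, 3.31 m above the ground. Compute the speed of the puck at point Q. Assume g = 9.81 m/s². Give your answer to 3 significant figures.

Energy at P: mgh₁ = (0.138)(9.81)(9.64) = 13.050 J
Friction loss: W_f = μ_k mg d = 0.9462 J
At Q: ½mv² + mgh₂ = mgh₁ − W_f
½mv² = 13.050 − 0.9462 − 4.4810 = 7.6233 J
v = √(2 × 7.6233/0.138) = 10.51 m/s

v = 10.5 m/s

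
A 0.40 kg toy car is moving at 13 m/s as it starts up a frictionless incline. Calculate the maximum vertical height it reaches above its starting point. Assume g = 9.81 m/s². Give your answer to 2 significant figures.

h = 8.6 m

Setting KE at the bottom equal to PE gained: ½mv² = mgh
h = v²/(2g) = 13²/(2 × 9.81) = 8.614 m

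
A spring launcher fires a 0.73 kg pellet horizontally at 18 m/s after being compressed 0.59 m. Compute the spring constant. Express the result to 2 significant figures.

k = 680 N/m

Spring PE at full compression equals KE at release: ½kx² = ½mv²
k = mv²/x² = (0.73)(18)²/(0.59)² = 679.5 N/m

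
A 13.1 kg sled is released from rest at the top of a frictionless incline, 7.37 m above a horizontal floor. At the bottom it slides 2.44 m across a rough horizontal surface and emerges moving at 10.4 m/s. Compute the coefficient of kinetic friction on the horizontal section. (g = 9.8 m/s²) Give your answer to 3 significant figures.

μ_k = 0.759

Energy at the top = energy at the end + work done against friction:
mgh = ½mv² + μ_k m g d
mgh = 946.16 J; ½mv² = 708.45 J
W_f = 946.16 − 708.45 = 237.7 J
μ_k = W_f/(mg·d) = 237.7/(128.4 × 2.44) = 0.7589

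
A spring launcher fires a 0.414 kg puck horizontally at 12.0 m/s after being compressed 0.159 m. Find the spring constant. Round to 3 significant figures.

Energy stored in the spring equals the launch KE: ½kx² = ½mv²
k = mv²/x² = (0.414)(12.0)²/(0.159)² = 2358 N/m

k = 2360 N/m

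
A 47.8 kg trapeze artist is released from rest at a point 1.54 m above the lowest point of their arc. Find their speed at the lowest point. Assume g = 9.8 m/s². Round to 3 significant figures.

Energy conservation between the two points: mgh = ½mv²
v = √(2gh) = √(2 × 9.8 × 1.54) = √30.184 = 5.494 m/s

v = 5.49 m/s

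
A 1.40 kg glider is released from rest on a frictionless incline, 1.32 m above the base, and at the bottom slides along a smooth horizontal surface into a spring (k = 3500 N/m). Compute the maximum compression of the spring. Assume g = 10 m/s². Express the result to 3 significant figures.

At max compression the glider is momentarily at rest: mgh = ½kx²
x = √(2mgh/k) = √(2 × 1.40 × 10 × 1.32 / 3500) = 0.1028 m

x = 0.103 m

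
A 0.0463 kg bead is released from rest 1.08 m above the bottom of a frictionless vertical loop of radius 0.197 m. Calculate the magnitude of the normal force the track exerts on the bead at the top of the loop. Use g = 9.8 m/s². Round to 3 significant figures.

Energy from release to top (height 2r): mgh = ½mv_top² + mg(2r)
v_top² = 2g(h − 2r) = 2(9.8)(1.08 − 0.3940) = 13.446 m²/s²
At the top, both N and weight point toward the centre: N + mg = mv_top²/r
N = m(v_top²/r − g) = 0.0463(13.446/0.197 − 9.8) = 2.706 N

N = 2.71 N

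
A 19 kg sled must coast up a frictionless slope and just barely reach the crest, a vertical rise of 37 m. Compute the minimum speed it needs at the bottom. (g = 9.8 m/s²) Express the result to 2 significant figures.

At the top it is momentarily at rest, so all KE converts to PE: ½mv² = mgh
v = √(2gh) = √(2 × 9.8 × 37) = 26.93 m/s

v = 27 m/s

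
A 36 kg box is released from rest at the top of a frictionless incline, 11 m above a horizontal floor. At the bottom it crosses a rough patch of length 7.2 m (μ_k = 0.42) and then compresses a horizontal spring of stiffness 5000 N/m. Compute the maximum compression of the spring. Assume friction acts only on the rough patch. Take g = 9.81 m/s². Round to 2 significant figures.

Initial energy: E₁ = mgh = (36)(9.81)(11) = 3884.8 J
Friction removes W_f = μ_k mg d = (0.42)(36)(9.81)(7.2) = 1068 J
Energy reaching the spring: E = 3884.8 − 1068 = 2816.8 J
At max compression ½kx² = E ⇒ x = √(2E/k) = √(2 × 2816.8/5000) = 1.061 m

x = 1.1 m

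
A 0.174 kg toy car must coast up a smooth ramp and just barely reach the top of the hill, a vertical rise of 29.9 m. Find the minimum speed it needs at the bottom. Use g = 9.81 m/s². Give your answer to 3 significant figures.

At the top it is momentarily at rest, so all KE converts to PE: ½mv² = mgh
v = √(2gh) = √(2 × 9.81 × 29.9) = 24.22 m/s

v = 24.2 m/s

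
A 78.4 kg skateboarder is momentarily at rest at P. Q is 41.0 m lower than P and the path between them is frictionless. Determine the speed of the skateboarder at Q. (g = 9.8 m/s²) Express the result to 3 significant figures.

v = 28.3 m/s

Equating total energy at the two states: mgh = ½mv²
v = √(2gh) = √(2 × 9.8 × 41.0) = √803.60 = 28.35 m/s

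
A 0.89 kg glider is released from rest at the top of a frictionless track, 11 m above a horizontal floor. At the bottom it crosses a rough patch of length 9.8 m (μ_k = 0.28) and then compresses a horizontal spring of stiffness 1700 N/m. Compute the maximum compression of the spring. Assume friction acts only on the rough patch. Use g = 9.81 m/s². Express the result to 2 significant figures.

x = 0.29 m

Initial energy: E₁ = mgh = (0.89)(9.81)(11) = 96.040 J
Friction removes W_f = μ_k mg d = (0.28)(0.89)(9.81)(9.8) = 23.96 J
Energy reaching the spring: E = 96.040 − 23.96 = 72.082 J
At max compression ½kx² = E ⇒ x = √(2E/k) = √(2 × 72.082/1700) = 0.2912 m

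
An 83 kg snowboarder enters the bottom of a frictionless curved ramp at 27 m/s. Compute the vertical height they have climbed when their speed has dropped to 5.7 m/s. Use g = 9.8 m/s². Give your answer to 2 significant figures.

h = 36 m

Energy balance between the two points: ½mv₁² = ½mv₂² + mgh
h = (v₁² − v₂²)/(2g) = (27² − 5.7²)/(2 × 9.8) = 35.54 m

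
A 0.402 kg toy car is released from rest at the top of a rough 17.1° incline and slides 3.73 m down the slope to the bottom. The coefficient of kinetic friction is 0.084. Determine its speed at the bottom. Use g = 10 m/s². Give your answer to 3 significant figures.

v = 3.99 m/s

Taking the bottom as reference, mgh = ½mv² + μ_k N L with h = L sinθ, N = mg cosθ:
mgh = mgL sinθ = (0.402)(10)(3.73)sin17.1° = 4.4090 J
W_f = μ_k mg cosθ · L = (0.084)(0.402)(10)cos17.1°·3.73 = 1.204 J
½mv² = 4.4090 − 1.204 = 3.2052 J
v = √(2 × 3.2052/0.402) = 3.993 m/s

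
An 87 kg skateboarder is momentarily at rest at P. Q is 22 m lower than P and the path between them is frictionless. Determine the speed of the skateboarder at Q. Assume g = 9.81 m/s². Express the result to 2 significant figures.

v = 21 m/s

Energy conservation between the two points: mgh = ½mv²
v = √(2gh) = √(2 × 9.81 × 22) = √431.64 = 20.78 m/s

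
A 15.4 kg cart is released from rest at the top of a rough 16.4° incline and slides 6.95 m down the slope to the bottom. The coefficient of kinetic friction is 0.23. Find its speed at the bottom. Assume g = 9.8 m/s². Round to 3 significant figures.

v = 2.90 m/s

Work–energy: mg(L sinθ) − μ_k(mg cosθ)L = ½mv²
mgh = mgL sinθ = (15.4)(9.8)(6.95)sin16.4° = 296.15 J
W_f = μ_k mg cosθ · L = (0.23)(15.4)(9.8)cos16.4°·6.95 = 231.4 J
½mv² = 296.15 − 231.4 = 64.716 J
v = √(2 × 64.716/15.4) = 2.899 m/s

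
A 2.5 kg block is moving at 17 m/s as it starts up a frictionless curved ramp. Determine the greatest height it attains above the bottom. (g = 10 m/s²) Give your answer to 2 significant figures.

By energy conservation, ½mv² = mgh
h = v²/(2g) = 17²/(2 × 10) = 14.45 m

h = 14 m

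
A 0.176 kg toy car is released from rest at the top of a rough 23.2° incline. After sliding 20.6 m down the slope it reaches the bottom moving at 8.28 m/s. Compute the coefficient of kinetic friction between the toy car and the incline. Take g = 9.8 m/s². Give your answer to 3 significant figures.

mgh = ½mv² + μ_k (mg cosθ) L, with h = L sinθ
mgL sinθ = 13.997 J; ½mv² = 6.0331 J
W_f = 13.997 − 6.0331 = 7.964 J
μ_k = W_f/(mg cosθ · L) = 7.964/(1.585 × 20.6) = 0.2439

μ_k = 0.244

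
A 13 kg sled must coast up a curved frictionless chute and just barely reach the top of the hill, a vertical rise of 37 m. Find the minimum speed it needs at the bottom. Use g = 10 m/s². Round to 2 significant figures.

At the top it is momentarily at rest, so all KE converts to PE: ½mv² = mgh
v = √(2gh) = √(2 × 10 × 37) = 27.20 m/s

v = 27 m/s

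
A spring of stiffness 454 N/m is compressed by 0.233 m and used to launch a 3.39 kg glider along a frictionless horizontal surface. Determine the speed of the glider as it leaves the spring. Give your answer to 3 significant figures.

Spring PE converts entirely to kinetic energy: ½kx² = ½mv²
v = x√(k/m) = 0.233 × √(454/3.39) = 2.696 m/s

v = 2.70 m/s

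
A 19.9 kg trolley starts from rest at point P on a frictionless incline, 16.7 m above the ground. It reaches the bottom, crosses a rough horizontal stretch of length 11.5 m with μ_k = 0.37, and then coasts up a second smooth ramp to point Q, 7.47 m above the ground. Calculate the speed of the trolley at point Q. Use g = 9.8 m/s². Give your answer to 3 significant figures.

v = 9.87 m/s

Energy at P: mgh₁ = (19.9)(9.8)(16.7) = 3256.8 J
Friction loss: W_f = μ_k mg d = 829.8 J
At Q: ½mv² + mgh₂ = mgh₁ − W_f
½mv² = 3256.8 − 829.8 − 1456.8 = 970.22 J
v = √(2 × 970.22/19.9) = 9.875 m/s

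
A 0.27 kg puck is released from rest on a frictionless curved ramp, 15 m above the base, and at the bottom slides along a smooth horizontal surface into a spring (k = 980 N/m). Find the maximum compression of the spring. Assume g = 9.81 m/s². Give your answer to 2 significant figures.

x = 0.28 m

Energy conservation (no friction) from release to max compression: mgh = ½kx²
x = √(2mgh/k) = √(2 × 0.27 × 9.81 × 15 / 980) = 0.2848 m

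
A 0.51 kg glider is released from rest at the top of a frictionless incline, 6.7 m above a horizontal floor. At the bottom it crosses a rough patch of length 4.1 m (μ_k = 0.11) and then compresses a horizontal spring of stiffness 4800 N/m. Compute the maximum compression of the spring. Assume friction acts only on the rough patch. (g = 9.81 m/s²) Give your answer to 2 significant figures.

Initial energy: E₁ = mgh = (0.51)(9.81)(6.7) = 33.521 J
Friction removes W_f = μ_k mg d = (0.11)(0.51)(9.81)(4.1) = 2.256 J
Energy reaching the spring: E = 33.521 − 2.256 = 31.264 J
At max compression ½kx² = E ⇒ x = √(2E/k) = √(2 × 31.264/4800) = 0.1141 m

x = 0.11 m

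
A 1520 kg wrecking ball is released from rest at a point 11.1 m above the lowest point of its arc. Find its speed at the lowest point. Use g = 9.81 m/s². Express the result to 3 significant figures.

v = 14.8 m/s

By conservation of mechanical energy, mgh = ½mv²
v = √(2gh) = √(2 × 9.81 × 11.1) = √217.78 = 14.76 m/s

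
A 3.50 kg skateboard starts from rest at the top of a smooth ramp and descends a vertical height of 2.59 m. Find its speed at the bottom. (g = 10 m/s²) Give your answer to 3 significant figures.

v = 7.20 m/s

Energy conservation between the two points: mgh = ½mv²
v = √(2gh) = √(2 × 10 × 2.59) = √51.800 = 7.197 m/s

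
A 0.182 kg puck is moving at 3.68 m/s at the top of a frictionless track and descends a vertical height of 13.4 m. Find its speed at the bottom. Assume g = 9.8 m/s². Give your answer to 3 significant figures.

By conservation of mechanical energy, ½mv₀² + mgh = ½mv²
v² = v₀² + 2gh = (3.68)² + 2(9.8)(13.4) = 276.18
v = √276.18 = 16.62 m/s

v = 16.6 m/s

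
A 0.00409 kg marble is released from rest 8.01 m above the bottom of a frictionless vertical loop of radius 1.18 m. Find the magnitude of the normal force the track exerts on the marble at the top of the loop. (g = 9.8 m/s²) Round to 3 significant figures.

Energy from release to top (height 2r): mgh = ½mv_top² + mg(2r)
v_top² = 2g(h − 2r) = 2(9.8)(8.01 − 2.360) = 110.74 m²/s²
At the top, both N and weight point toward the centre: N + mg = mv_top²/r
N = m(v_top²/r − g) = 0.00409(110.74/1.18 − 9.8) = 0.3438 N

N = 0.344 N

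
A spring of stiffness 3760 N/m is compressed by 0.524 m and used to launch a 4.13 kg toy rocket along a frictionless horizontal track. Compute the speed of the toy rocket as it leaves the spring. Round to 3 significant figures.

Spring PE converts entirely to kinetic energy: ½kx² = ½mv²
v = x√(k/m) = 0.524 × √(3760/4.13) = 15.81 m/s

v = 15.8 m/s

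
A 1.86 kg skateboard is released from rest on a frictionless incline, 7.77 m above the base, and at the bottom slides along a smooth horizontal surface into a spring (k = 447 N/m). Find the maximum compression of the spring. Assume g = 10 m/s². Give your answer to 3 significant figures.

x = 0.804 m

Gravitational PE at the top equals spring PE at max compression: mgh = ½kx²
x = √(2mgh/k) = √(2 × 1.86 × 10 × 7.77 / 447) = 0.8041 m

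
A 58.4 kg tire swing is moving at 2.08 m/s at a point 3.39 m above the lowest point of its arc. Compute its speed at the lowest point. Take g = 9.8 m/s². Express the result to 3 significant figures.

Mechanical energy is conserved (no friction): ½mv₀² + mgh = ½mv²
v² = v₀² + 2gh = (2.08)² + 2(9.8)(3.39) = 70.770
v = √70.770 = 8.413 m/s

v = 8.41 m/s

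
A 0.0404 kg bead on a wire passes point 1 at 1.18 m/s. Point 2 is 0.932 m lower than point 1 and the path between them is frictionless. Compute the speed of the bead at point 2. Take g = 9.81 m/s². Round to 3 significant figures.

v = 4.44 m/s

Mechanical energy is conserved (no friction): ½mv₀² + mgh = ½mv²
The mass cancels from both sides.
v² = v₀² + 2gh = (1.18)² + 2(9.81)(0.932) = 19.678
v = √19.678 = 4.436 m/s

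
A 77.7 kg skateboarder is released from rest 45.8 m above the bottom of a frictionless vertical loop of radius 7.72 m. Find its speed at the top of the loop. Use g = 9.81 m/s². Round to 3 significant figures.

Energy conservation: mgh = ½mv_top² + mg(2r)
v_top² = 2g(h − 2r) = 2(9.81)(45.8 − 15.44) = 595.7
v_top = 24.41 m/s

v = 24.4 m/s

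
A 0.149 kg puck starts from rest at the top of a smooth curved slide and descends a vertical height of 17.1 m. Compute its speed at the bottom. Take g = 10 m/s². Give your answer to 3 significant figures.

v = 18.5 m/s

By conservation of mechanical energy, mgh = ½mv²
v = √(2gh) = √(2 × 10 × 17.1) = √342.00 = 18.49 m/s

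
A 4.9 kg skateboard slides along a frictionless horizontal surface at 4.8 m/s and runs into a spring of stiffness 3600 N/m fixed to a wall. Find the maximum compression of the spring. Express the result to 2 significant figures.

x = 0.18 m

Conservation of energy between contact and max compression: ½mv² = ½kx²
x = v√(m/k) = 4.8 × √(4.9/3600) = 0.1771 m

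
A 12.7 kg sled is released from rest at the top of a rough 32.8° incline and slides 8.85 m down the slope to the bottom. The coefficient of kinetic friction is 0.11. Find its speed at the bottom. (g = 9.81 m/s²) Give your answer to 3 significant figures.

Work–energy: mg(L sinθ) − μ_k(mg cosθ)L = ½mv²
mgh = mgL sinθ = (12.7)(9.81)(8.85)sin32.8° = 597.28 J
W_f = μ_k mg cosθ · L = (0.11)(12.7)(9.81)cos32.8°·8.85 = 101.9 J
½mv² = 597.28 − 101.9 = 495.34 J
v = √(2 × 495.34/12.7) = 8.832 m/s

v = 8.83 m/s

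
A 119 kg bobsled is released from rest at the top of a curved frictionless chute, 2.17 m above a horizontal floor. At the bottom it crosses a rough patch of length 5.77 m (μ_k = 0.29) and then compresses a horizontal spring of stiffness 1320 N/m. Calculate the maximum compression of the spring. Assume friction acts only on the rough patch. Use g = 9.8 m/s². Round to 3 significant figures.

x = 0.937 m

Initial energy: E₁ = mgh = (119)(9.8)(2.17) = 2530.7 J
Friction removes W_f = μ_k mg d = (0.29)(119)(9.8)(5.77) = 1951 J
Energy reaching the spring: E = 2530.7 − 1951 = 579.25 J
At max compression ½kx² = E ⇒ x = √(2E/k) = √(2 × 579.25/1320) = 0.9368 m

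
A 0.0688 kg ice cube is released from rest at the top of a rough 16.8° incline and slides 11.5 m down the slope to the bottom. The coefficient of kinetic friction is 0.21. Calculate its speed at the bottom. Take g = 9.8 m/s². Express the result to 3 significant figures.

Work–energy: mg(L sinθ) − μ_k(mg cosθ)L = ½mv²
mgh = mgL sinθ = (0.0688)(9.8)(11.5)sin16.8° = 2.2411 J
W_f = μ_k mg cosθ · L = (0.21)(0.0688)(9.8)cos16.8°·11.5 = 1.559 J
½mv² = 2.2411 − 1.559 = 0.68229 J
v = √(2 × 0.68229/0.0688) = 4.454 m/s

v = 4.45 m/s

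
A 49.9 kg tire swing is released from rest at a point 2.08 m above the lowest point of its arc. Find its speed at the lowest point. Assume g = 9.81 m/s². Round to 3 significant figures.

v = 6.39 m/s

Mechanical energy is conserved (no friction): mgh = ½mv²
The mass cancels from both sides.
v = √(2gh) = √(2 × 9.81 × 2.08) = √40.810 = 6.388 m/s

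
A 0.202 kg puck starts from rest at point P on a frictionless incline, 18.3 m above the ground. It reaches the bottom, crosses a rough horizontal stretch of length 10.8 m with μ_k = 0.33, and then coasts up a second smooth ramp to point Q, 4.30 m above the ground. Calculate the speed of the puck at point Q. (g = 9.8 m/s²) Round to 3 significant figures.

v = 14.3 m/s

Energy at P: mgh₁ = (0.202)(9.8)(18.3) = 36.227 J
Friction loss: W_f = μ_k mg d = 7.055 J
At Q: ½mv² + mgh₂ = mgh₁ − W_f
½mv² = 36.227 − 7.055 − 8.5123 = 20.659 J
v = √(2 × 20.659/0.202) = 14.30 m/s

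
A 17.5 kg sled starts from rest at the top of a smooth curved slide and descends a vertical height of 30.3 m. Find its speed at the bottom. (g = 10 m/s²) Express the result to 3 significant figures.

Equating total energy at the two states: mgh = ½mv²
v = √(2gh) = √(2 × 10 × 30.3) = √606.00 = 24.62 m/s

v = 24.6 m/s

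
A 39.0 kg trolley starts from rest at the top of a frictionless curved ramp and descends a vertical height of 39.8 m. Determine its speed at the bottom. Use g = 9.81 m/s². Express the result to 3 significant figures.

Mechanical energy is conserved (no friction): mgh = ½mv²
v = √(2gh) = √(2 × 9.81 × 39.8) = √780.88 = 27.94 m/s

v = 27.9 m/s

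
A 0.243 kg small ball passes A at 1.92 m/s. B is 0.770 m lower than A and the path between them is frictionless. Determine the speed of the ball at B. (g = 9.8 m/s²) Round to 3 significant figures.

v = 4.33 m/s

Energy conservation between the two points: ½mv₀² + mgh = ½mv²
v² = v₀² + 2gh = (1.92)² + 2(9.8)(0.770) = 18.778
v = √18.778 = 4.333 m/s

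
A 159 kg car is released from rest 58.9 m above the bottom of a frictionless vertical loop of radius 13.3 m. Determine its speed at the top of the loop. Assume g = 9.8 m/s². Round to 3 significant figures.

v = 25.2 m/s

Energy conservation: mgh = ½mv_top² + mg(2r)
v_top² = 2g(h − 2r) = 2(9.8)(58.9 − 26.60) = 633.1
v_top = 25.16 m/s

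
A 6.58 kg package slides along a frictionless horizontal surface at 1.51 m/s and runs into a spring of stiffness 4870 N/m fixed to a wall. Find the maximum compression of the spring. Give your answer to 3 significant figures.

At max compression the package is momentarily at rest: ½mv² = ½kx²
x = v√(m/k) = 1.51 × √(6.58/4870) = 0.05550 m

x = 0.0555 m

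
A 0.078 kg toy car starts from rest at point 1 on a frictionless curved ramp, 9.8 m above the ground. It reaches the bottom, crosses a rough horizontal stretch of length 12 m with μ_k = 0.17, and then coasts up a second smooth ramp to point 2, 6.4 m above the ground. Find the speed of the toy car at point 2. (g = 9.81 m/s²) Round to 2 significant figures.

v = 5.2 m/s

Energy at 1: mgh₁ = (0.078)(9.81)(9.8) = 7.4988 J
Friction loss: W_f = μ_k mg d = 1.561 J
At 2: ½mv² + mgh₂ = mgh₁ − W_f
½mv² = 7.4988 − 1.561 − 4.8972 = 1.0406 J
v = √(2 × 1.0406/0.078) = 5.166 m/s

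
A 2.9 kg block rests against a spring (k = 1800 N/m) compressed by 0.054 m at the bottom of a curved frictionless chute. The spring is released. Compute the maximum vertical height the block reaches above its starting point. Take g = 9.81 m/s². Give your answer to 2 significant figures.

At maximum height the block is at rest, so ½kx² = mgh
h = kx²/(2mg) = (1800)(0.054)²/(2 × 2.9 × 9.81) = 0.09225 m

h = 0.092 m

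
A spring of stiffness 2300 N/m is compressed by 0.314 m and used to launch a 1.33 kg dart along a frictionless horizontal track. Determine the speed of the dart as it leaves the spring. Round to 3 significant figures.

v = 13.1 m/s

Spring PE converts entirely to kinetic energy: ½kx² = ½mv²
v = x√(k/m) = 0.314 × √(2300/1.33) = 13.06 m/s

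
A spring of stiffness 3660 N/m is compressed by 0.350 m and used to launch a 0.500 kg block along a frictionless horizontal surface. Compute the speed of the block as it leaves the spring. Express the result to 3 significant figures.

v = 29.9 m/s

Conservation of energy: ½kx² = ½mv²
v = x√(k/m) = 0.350 × √(3660/0.500) = 29.94 m/s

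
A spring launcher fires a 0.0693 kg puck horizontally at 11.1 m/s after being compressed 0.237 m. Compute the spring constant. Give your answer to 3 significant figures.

Spring PE at full compression equals KE at release: ½kx² = ½mv²
k = mv²/x² = (0.0693)(11.1)²/(0.237)² = 152.0 N/m

k = 152 N/m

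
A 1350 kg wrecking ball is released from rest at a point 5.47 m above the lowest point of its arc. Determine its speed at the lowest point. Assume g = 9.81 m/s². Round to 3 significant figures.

Energy conservation between the two points: mgh = ½mv²
v = √(2gh) = √(2 × 9.81 × 5.47) = √107.32 = 10.36 m/s

v = 10.4 m/s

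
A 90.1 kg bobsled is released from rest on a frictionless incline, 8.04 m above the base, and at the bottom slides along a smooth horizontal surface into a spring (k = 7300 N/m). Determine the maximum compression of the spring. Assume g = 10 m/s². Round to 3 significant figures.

x = 1.41 m

Energy conservation (no friction) from release to max compression: mgh = ½kx²
x = √(2mgh/k) = √(2 × 90.1 × 10 × 8.04 / 7300) = 1.409 m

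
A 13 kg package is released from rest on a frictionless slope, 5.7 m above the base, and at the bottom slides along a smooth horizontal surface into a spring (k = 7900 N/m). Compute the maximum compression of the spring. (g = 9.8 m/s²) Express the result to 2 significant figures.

x = 0.43 m

Energy conservation (no friction) from release to max compression: mgh = ½kx²
x = √(2mgh/k) = √(2 × 13 × 9.8 × 5.7 / 7900) = 0.4288 m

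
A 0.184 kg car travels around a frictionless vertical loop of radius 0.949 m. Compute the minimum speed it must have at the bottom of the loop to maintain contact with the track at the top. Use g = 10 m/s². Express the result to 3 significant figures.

v = 6.89 m/s

At the top: mg = mv_top²/r ⇒ v_top² = gr = 9.490 m²/s²
Energy from bottom to top (height 2r): ½mv_bot² = ½mv_top² + mg(2r)
v_bot² = gr + 4gr = 5gr = 47.45
v_bot = √(5gr) = 6.888 m/s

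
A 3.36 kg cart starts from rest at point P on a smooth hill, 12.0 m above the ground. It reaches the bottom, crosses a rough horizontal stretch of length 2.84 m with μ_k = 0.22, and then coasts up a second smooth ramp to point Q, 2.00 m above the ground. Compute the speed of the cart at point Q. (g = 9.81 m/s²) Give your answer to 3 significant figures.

v = 13.6 m/s

Energy at P: mgh₁ = (3.36)(9.81)(12.0) = 395.54 J
Friction loss: W_f = μ_k mg d = 20.59 J
At Q: ½mv² + mgh₂ = mgh₁ − W_f
½mv² = 395.54 − 20.59 − 65.923 = 309.02 J
v = √(2 × 309.02/3.36) = 13.56 m/s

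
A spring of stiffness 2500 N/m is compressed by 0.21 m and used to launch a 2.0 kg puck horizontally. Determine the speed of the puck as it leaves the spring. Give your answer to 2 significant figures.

v = 7.4 m/s

Conservation of energy: ½kx² = ½mv²
v = x√(k/m) = 0.21 × √(2500/2.0) = 7.425 m/s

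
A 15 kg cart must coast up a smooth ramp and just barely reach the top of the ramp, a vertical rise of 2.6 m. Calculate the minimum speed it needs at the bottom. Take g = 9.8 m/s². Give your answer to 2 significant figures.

v = 7.1 m/s

At the top it is momentarily at rest, so all KE converts to PE: ½mv² = mgh
v = √(2gh) = √(2 × 9.8 × 2.6) = 7.139 m/s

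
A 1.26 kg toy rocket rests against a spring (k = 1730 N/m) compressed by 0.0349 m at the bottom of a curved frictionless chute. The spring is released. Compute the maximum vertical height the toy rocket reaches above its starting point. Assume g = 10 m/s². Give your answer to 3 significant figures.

At maximum height the toy rocket is at rest, so ½kx² = mgh
h = kx²/(2mg) = (1730)(0.0349)²/(2 × 1.26 × 10) = 0.08362 m

h = 0.0836 m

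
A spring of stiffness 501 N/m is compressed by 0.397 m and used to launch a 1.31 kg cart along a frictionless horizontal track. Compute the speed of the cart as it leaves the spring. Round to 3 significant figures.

The cart leaves the spring when the spring is at natural length, so ½kx² = ½mv²
v = x√(k/m) = 0.397 × √(501/1.31) = 7.764 m/s

v = 7.76 m/s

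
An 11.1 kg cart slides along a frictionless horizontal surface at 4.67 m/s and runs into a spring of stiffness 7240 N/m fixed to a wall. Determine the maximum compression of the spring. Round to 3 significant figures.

x = 0.183 m

At max compression the cart is momentarily at rest: ½mv² = ½kx²
x = v√(m/k) = 4.67 × √(11.1/7240) = 0.1829 m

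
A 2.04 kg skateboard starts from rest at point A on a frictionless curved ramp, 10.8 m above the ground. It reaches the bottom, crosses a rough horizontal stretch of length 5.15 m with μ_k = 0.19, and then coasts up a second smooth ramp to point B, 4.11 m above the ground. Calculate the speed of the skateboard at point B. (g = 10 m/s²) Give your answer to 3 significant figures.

v = 10.7 m/s

Energy at A: mgh₁ = (2.04)(10)(10.8) = 220.32 J
Friction loss: W_f = μ_k mg d = 19.96 J
At B: ½mv² + mgh₂ = mgh₁ − W_f
½mv² = 220.32 − 19.96 − 83.844 = 116.51 J
v = √(2 × 116.51/2.04) = 10.69 m/s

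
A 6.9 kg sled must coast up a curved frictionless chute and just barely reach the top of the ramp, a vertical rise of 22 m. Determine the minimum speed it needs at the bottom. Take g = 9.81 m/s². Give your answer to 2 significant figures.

At the top it is momentarily at rest, so all KE converts to PE: ½mv² = mgh
v = √(2gh) = √(2 × 9.81 × 22) = 20.78 m/s

v = 21 m/s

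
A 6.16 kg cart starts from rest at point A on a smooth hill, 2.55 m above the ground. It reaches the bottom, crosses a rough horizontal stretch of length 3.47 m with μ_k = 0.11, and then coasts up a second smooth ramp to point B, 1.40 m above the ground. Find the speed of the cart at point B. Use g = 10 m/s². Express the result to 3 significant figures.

Energy at A: mgh₁ = (6.16)(10)(2.55) = 157.08 J
Friction loss: W_f = μ_k mg d = 23.51 J
At B: ½mv² + mgh₂ = mgh₁ − W_f
½mv² = 157.08 − 23.51 − 86.240 = 47.327 J
v = √(2 × 47.327/6.16) = 3.920 m/s

v = 3.92 m/s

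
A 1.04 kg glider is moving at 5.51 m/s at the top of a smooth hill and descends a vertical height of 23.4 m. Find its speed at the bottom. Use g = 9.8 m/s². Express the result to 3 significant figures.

Energy conservation between the two points: ½mv₀² + mgh = ½mv²
The mass cancels from both sides.
v² = v₀² + 2gh = (5.51)² + 2(9.8)(23.4) = 489.00
v = √489.00 = 22.11 m/s

v = 22.1 m/s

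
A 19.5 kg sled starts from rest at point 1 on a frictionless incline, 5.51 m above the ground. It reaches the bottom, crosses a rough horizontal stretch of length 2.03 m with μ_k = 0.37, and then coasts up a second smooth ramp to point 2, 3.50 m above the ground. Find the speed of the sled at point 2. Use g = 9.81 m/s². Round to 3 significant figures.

Energy at 1: mgh₁ = (19.5)(9.81)(5.51) = 1054.0 J
Friction loss: W_f = μ_k mg d = 143.7 J
At 2: ½mv² + mgh₂ = mgh₁ − W_f
½mv² = 1054.0 − 143.7 − 669.53 = 240.82 J
v = √(2 × 240.82/19.5) = 4.970 m/s

v = 4.97 m/s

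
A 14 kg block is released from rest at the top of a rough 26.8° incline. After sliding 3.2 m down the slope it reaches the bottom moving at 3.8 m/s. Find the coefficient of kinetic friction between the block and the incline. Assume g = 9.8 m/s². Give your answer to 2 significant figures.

μ_k = 0.25

Energy balance down the incline: mg L sinθ − ½mv² = μ_k (mg cosθ) L
mgL sinθ = 197.95 J; ½mv² = 101.08 J
W_f = 197.95 − 101.08 = 96.87 J
μ_k = W_f/(mg cosθ · L) = 96.87/(122.5 × 3.2) = 0.2472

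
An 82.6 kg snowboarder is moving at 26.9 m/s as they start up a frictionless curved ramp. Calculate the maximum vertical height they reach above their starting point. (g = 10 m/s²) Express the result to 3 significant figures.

Setting KE at the bottom equal to PE gained: ½mv² = mgh
h = v²/(2g) = 26.9²/(2 × 10) = 36.18 m

h = 36.2 m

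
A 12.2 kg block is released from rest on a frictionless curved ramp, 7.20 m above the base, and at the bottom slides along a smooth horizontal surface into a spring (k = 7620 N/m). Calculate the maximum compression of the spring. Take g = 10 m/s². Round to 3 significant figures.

Energy conservation (no friction) from release to max compression: mgh = ½kx²
x = √(2mgh/k) = √(2 × 12.2 × 10 × 7.20 / 7620) = 0.4802 m

x = 0.480 m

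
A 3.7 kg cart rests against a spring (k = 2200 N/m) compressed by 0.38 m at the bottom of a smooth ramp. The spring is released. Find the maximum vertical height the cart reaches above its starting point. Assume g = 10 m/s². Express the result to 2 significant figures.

At maximum height the cart is at rest, so ½kx² = mgh
h = kx²/(2mg) = (2200)(0.38)²/(2 × 3.7 × 10) = 4.293 m

h = 4.3 m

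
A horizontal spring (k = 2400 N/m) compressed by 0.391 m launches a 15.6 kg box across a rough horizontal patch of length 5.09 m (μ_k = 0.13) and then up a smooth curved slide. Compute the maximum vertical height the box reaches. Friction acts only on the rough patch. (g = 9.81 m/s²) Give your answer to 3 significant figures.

h = 0.537 m

Spring energy: E₀ = ½kx² = ½(2400)(0.391)² = 183.46 J
Friction: W_f = μ_k mg d = (0.13)(15.6)(9.81)(5.09) = 101.3 J
Energy at base of ramp: E = 183.46 − 101.3 = 82.193 J
At max height all remaining energy is PE: mgh = E ⇒ h = E/(mg) = 82.193/(15.6 × 9.81) = 0.5371 m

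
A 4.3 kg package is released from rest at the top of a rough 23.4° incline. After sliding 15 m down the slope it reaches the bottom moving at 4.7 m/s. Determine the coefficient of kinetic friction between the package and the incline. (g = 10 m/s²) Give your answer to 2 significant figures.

μ_k = 0.35

Energy balance down the incline: mg L sinθ − ½mv² = μ_k (mg cosθ) L
mgL sinθ = 256.16 J; ½mv² = 47.494 J
W_f = 256.16 − 47.494 = 208.7 J
μ_k = W_f/(mg cosθ · L) = 208.7/(39.46 × 15) = 0.3525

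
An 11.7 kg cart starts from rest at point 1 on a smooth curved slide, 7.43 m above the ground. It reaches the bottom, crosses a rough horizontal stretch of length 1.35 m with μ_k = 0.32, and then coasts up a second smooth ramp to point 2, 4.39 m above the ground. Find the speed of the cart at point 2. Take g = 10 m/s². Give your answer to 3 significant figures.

Energy at 1: mgh₁ = (11.7)(10)(7.43) = 869.31 J
Friction loss: W_f = μ_k mg d = 50.54 J
At 2: ½mv² + mgh₂ = mgh₁ − W_f
½mv² = 869.31 − 50.54 − 513.63 = 305.14 J
v = √(2 × 305.14/11.7) = 7.222 m/s

v = 7.22 m/s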